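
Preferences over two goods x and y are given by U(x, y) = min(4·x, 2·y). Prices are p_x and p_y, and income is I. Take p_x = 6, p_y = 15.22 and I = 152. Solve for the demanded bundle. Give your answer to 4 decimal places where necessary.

x* = 4.1712, y* = 8.3425

Here 2·6 + 4·15.22 = 72.88, giving x* = 4.1712 and y* = 8.3425.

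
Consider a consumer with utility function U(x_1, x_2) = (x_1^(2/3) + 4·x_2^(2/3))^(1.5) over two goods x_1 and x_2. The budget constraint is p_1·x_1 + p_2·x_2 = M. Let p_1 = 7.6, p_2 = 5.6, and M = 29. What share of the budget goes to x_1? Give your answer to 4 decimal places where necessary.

MU_x_1 ∝ x_1^(-1/3), MU_x_2 ∝ 4·x_2^(-1/3), so MRS = (1/4)·(x_2/x_1)^(1/3) = p_1/p_2.
Solve for the ratio: x_2/x_1 = [4·p_1/p_2]^(3).
Substitute x_2 = (x_2/x_1)·x_1 into the budget: x_1* = M/(p_1 + p_2·(x_2/x_1)).
Numerically x_2/x_1 = 159.976676, so x_1* = 29/(7.6 + 5.6·159.976676) = 0.0321 and x_2* = 159.976676·0.0321 = 5.135.
Expenditure on x_1: 7.6·0.0321 = 0.2439; share = 0.0084.

share on x_1 = 0.0084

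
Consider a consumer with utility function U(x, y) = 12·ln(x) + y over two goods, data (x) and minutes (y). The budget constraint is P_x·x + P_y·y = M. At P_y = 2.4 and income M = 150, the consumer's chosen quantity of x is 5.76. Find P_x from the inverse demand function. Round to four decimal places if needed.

Set MRS = P_x/P_y: (12/x)/1 = P_x/P_y.
So x*(P_x,P_y) = 12·P_y/P_x, independent of income; and y* = (M − 12·P_y)/P_y.
Set x* = 5.76 in the demand function and solve for P_x: P_x = 5.

P_x = 5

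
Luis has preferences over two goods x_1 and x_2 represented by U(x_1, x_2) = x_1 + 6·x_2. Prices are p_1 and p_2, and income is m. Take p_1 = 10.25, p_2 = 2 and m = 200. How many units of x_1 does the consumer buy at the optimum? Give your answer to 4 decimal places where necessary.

x_1* = 0

Linear utility — the consumer picks whichever good has higher MU/price: 1/10.25 = 0.0976 vs 6/2 = 3.
x_2 gives more utility per dollar, so spend all income on x_2: x_2* = m/p_2, x_1* = 0.
Numerically: x_1* = 0, x_2* = 100.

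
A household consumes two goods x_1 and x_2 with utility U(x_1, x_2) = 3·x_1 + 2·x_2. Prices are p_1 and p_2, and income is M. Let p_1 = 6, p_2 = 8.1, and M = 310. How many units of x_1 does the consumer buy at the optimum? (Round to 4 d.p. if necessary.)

x_1* = 51.6667

Numerically: x_1* = 51.6667, x_2* = 0.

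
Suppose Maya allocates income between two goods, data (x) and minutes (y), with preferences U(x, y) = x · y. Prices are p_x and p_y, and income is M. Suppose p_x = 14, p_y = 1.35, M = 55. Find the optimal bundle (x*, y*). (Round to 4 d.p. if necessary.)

x* = 1.9643, y* = 20.3704

MU_x/MU_y = (y)/(x); tangency sets this equal to p_x/p_y.
So p_y·y = p_x·x; combined with the budget, a share 0.5 of income goes to x.
Demand: x*(p_x,p_y,M) = 0.5·M/p_x and y* = 0.5·M/p_y.
At p_x=14, p_y=1.35, M=55: x* = 0.5·55/14 = 1.9643, y* = 20.3704.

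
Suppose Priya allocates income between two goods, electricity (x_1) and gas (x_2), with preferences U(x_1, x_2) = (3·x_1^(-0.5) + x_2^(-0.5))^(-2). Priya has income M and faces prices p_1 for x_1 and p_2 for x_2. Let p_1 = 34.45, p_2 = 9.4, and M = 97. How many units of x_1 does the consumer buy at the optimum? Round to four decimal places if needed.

Substitute x_2 = (x_2/x_1)·x_1 into the budget: x_1* = M/(p_1 + p_2·(x_2/x_1)).
Numerically x_2/x_1 = 1.142773, so x_1* = 97/(34.45 + 9.4·1.142773) = 2.1464.

x_1* = 2.1464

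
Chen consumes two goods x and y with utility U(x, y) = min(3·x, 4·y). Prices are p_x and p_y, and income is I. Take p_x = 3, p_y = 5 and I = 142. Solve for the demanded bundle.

With perfect complements, no substitution: consume in ratio x:y = 4:3.
Budget: p_x·x + p_y·(3/4)·x = I, so (4·p_x + 3·p_y)·x = 4·I.
Demand: x*(p_x,p_y,I) = 4·I/(4·p_x + 3·p_y), y* = 3·I/(4·p_x + 3·p_y).
Here 4·3 + 3·5 = 27, giving x* = 21.037 and y* = 15.7778.

x* = 21.037, y* = 15.7778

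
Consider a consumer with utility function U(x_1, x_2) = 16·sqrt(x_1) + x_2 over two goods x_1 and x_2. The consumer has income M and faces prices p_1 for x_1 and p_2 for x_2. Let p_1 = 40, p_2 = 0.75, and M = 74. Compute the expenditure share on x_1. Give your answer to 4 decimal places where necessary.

share on x_1 = 0.0122

Solve: √x_1 = 8·p_2/p_1, so x_1*(p_1,p_2) = (8·p_2/p_1)², and x_2* = (M − p_1·x_1*)/p_2.
Plugging in: x_1* = (8·0.75/40)² = 0.0225, x_2* = 97.4667.
Expenditure on x_1: 40·0.0225 = 0.9; share = 0.0122.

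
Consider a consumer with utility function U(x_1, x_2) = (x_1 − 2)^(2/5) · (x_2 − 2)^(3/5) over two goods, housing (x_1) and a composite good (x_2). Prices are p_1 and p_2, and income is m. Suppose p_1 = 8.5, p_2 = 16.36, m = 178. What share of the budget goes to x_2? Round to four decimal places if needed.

share on x_2 = 0.6162

Let x_1' = x_1−2, x_2' = x_2−2. MRS = (2/3)·x_2'/x_1' = p_1/p_2.
After buying the subsistence bundle (2, 2), a share 0.4 of the remaining income goes to x_1: x_1* = 2 + 0.4·(m − 2p_1 − 2p_2)/p_1.
Discretionary income = 178 − 2·8.5 − 2·16.36 = 128.28; x_1* = 2 + 0.4·128.28/8.5 = 8.0367; x_2* = 2 + 0.6·128.28/16.36 = 6.7046.
Expenditure on x_2: 16.36·6.7046 = 109.688; share = 0.6162.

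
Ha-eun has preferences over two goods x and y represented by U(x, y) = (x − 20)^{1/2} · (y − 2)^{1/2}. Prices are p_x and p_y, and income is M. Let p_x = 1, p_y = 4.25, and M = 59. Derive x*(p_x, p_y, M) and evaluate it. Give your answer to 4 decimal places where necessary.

Let x' = x−20, y' = y−2. MRS = y'/x' = p_x/p_y.
Substituting into the budget: x* = 20 + 0.5·(M − 20·p_x − 2·p_y)/p_x, and y* = 2 + 0.5·(…)/p_y.
Discretionary income = 59 − 20·1 − 2·4.25 = 30.5; x* = 20 + 0.5·30.5/1 = 35.25.

x* = 35.25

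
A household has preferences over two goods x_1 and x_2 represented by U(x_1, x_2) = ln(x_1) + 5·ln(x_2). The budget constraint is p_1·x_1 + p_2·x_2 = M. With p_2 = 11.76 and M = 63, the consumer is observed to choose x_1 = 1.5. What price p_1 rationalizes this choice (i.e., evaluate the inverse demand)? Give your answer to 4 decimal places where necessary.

Tangency: MRS = (1/5)·x_2/x_1 = p_1/p_2.
So p_2·x_2 = 5·p_1·x_1; combined with the budget, a share 1/6 of income goes to x_1.
Demand: x_1*(p_1,p_2,M) = 1/6·M/p_1 and x_2* = 5/6·M/p_2.
Set x_1* = 1.5 in the demand function and solve for p_1: p_1 = 7.

p_1 = 7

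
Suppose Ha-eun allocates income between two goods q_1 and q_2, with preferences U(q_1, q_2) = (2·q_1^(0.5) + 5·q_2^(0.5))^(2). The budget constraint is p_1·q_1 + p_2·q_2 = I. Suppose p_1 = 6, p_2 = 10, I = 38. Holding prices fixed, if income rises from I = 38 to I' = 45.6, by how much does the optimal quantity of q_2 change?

From the CES first-order condition, (2/5)·(q_2/q_1)^(0.5) = p_1/p_2.
Solve for the ratio: q_2/q_1 = [(5/2)·p_1/p_2]^(2).
Substitute q_2 = (q_2/q_1)·q_1 into the budget: q_1* = I/(p_1 + p_2·(q_2/q_1)).
Numerically q_2/q_1 = 2.25, so q_1* = 38/(6 + 10·2.25) = 1.3333 and q_2* = 2.25·1.3333 = 3.
At I' = 45.6: q_2* = 3.6. Change: 3.6 − 3 = 0.6.

Δq_2* = 0.6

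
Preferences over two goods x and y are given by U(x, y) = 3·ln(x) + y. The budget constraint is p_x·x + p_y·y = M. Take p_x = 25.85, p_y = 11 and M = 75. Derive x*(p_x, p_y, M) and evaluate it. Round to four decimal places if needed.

x* = 1.2766

Set MRS = p_x/p_y: (3/x)/1 = p_x/p_y.
So x*(p_x,p_y) = 3·p_y/p_x, independent of income; and y* = (M − 3·p_y)/p_y.
At the given prices: x* = 3·11/25.85 = 1.2766.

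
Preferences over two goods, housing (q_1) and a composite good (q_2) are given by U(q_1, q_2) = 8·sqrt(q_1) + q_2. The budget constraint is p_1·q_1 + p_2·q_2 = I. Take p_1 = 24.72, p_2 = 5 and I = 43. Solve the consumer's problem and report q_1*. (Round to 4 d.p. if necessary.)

q_1* = 0.6546

MU_q_1 = 4/√q_1, MU_q_2 = 1. Tangency: 4/√q_1 = p_1/p_2.
Solve: √q_1 = 4·p_2/p_1, so q_1*(p_1,p_2) = (4·p_2/p_1)², and q_2* = (I − p_1·q_1*)/p_2.
Plugging in: q_1* = (4·5/24.72)² = 0.6546.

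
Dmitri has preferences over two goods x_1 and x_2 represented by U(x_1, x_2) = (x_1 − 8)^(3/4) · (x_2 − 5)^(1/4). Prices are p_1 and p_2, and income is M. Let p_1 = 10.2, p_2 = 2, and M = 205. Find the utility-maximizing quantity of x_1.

x_1* = 16.3382

Let x_1' = x_1−8, x_2' = x_2−5. MRS = 3·x_2'/x_1' = p_1/p_2.
After buying the subsistence bundle (8, 5), a share 0.75 of the remaining income goes to x_1: x_1* = 8 + 0.75·(M − 8p_1 − 5p_2)/p_1.
Discretionary income = 205 − 8·10.2 − 5·2 = 113.4; x_1* = 8 + 0.75·113.4/10.2 = 16.3382.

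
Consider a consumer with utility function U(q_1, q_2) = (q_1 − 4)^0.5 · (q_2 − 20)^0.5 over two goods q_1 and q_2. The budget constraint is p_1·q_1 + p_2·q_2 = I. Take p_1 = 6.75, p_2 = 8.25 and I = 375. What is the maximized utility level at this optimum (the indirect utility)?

MRS = (q_2−20)/(q_1−4). Tangency with p_1/p_2 gives q_2−20 = (p_1/p_2)·(q_1−4).
After buying the subsistence bundle (4, 20), a share 0.5 of the remaining income goes to q_1: q_1* = 4 + 0.5·(I − 4p_1 − 20p_2)/p_1.
Discretionary income = 375 − 4·6.75 − 20·8.25 = 183; q_1* = 4 + 0.5·183/6.75 = 17.5556; q_2* = 20 + 0.5·183/8.25 = 31.0909.
Utility at the optimum: U(17.5556, 31.0909) = 12.2615.

V = 12.2615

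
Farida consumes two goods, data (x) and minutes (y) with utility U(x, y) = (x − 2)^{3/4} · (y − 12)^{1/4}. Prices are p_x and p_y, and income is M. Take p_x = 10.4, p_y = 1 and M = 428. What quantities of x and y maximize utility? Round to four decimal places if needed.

MRS = 3·(y−12)/(x−2). Tangency with p_x/p_y gives y−12 = (1/3)·(p_x/p_y)·(x−2).
Substituting into the budget: x* = 2 + 0.75·(M − 2·p_x − 12·p_y)/p_x, and y* = 12 + 0.25·(…)/p_y.
Discretionary income = 428 − 2·10.4 − 12·1 = 395.2; x* = 2 + 0.75·395.2/10.4 = 30.5; y* = 12 + 0.25·395.2/1 = 110.8.

x* = 30.5, y* = 110.8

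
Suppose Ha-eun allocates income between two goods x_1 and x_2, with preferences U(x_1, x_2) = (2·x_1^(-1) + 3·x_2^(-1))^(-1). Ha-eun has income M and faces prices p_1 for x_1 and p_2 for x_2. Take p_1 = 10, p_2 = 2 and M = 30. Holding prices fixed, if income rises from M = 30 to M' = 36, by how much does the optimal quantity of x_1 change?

MRS = MU_x_1/MU_x_2 = (2/3)·(x_2/x_1)^(2). Set equal to p_1/p_2.
Hence x_2/x_1 = ((3/2)·p_1/p_2)^(1/(2)), i.e. raised to the 0.5 power.
Substitute x_2 = (x_2/x_1)·x_1 into the budget: x_1* = M/(p_1 + p_2·(x_2/x_1)).
Numerically x_2/x_1 = 2.738613, so x_1* = 30/(10 + 2·2.738613) = 1.9383.
At M' = 36: x_1* = 2.326. Change: 2.326 − 1.9383 = 0.3877.

Δx_1* = 0.3877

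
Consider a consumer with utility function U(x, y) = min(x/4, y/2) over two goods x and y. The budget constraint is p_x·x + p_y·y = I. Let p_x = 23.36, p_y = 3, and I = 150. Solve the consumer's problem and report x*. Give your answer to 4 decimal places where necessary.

Leontief preferences: the optimum is at the kink where x/4 = y/2, i.e. y = (1/2)·x.
Budget: p_x·x + p_y·(1/2)·x = I, so (4·p_x + 2·p_y)·x = 4·I.
Demand: x*(p_x,p_y,I) = 4·I/(4·p_x + 2·p_y), y* = 2·I/(4·p_x + 2·p_y).
Here 4·23.36 + 2·3 = 99.44, giving x* = 6.0338.

x* = 6.0338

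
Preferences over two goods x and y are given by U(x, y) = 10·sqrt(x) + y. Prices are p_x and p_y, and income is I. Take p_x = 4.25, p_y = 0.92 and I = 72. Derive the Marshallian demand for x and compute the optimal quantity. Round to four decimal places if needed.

Solve: √x = 5·p_y/p_x, so x*(p_x,p_y) = (5·p_y/p_x)², and y* = (I − p_x·x*)/p_y.
Plugging in: x* = (5·0.92/4.25)² = 1.1715.

x* = 1.1715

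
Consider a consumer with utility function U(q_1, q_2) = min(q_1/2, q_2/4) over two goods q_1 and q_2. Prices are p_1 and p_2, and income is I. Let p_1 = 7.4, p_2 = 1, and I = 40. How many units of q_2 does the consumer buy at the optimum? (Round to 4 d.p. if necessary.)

Leontief preferences: the optimum is at the kink where q_1/2 = q_2/4, i.e. q_2 = 2·q_1.
Budget: p_1·q_1 + p_2·2·q_1 = I, so (2·p_1 + 4·p_2)·q_1 = 2·I.
Demand: q_1*(p_1,p_2,I) = 2·I/(2·p_1 + 4·p_2), q_2* = 4·I/(2·p_1 + 4·p_2).
Here 2·7.4 + 4·1 = 18.8, giving q_2* = 8.5106.

q_2* = 8.5106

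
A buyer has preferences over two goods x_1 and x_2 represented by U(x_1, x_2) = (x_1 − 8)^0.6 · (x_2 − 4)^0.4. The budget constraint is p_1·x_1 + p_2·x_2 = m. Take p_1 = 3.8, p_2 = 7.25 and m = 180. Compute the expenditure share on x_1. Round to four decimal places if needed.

share on x_1 = 0.5709

Let x_1' = x_1−8, x_2' = x_2−4. MRS = (3/2)·x_2'/x_1' = p_1/p_2.
Substituting into the budget: x_1* = 8 + 0.6·(m − 8·p_1 − 4·p_2)/p_1, and x_2* = 4 + 0.4·(…)/p_2.
Discretionary income = 180 − 8·3.8 − 4·7.25 = 120.6; x_1* = 8 + 0.6·120.6/3.8 = 27.0421; x_2* = 4 + 0.4·120.6/7.25 = 10.6538.
Expenditure on x_1: 3.8·27.0421 = 102.76; share = 0.5709.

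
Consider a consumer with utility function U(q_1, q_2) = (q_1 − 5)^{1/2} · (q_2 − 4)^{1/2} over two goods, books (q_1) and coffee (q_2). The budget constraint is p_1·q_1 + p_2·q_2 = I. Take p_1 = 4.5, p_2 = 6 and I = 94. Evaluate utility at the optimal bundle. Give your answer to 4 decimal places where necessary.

This is Cobb-Douglas in (q_1−5, q_2−4): tangency gives 0.5·p_2·(q_2−4) = 0.5·p_1·(q_1−5).
Substituting into the budget: q_1* = 5 + 0.5·(I − 5·p_1 − 4·p_2)/p_1, and q_2* = 4 + 0.5·(…)/p_2.
Discretionary income = 94 − 5·4.5 − 4·6 = 47.5; q_1* = 5 + 0.5·47.5/4.5 = 10.2778; q_2* = 4 + 0.5·47.5/6 = 7.9583.
Utility at the optimum: U(10.2778, 7.9583) = 4.5707.

V = 4.5707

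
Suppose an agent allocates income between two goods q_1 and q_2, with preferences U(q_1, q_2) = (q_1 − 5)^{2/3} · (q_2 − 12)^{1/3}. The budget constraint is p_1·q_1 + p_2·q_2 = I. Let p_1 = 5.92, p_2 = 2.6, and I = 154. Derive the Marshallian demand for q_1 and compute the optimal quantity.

Let q_1' = q_1−5, q_2' = q_2−12. MRS = 2·q_2'/q_1' = p_1/p_2.
After buying the subsistence bundle (5, 12), a share 2/3 of the remaining income goes to q_1: q_1* = 5 + 2/3·(I − 5p_1 − 12p_2)/p_1.
Discretionary income = 154 − 5·5.92 − 12·2.6 = 93.2; q_1* = 5 + 2/3·93.2/5.92 = 15.4955.

q_1* = 15.4955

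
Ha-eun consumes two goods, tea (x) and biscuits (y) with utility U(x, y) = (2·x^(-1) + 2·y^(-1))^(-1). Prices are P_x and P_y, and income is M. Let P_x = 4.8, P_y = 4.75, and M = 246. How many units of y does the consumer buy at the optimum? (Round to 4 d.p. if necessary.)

With the ratio pinned down, the budget gives x* = M/(P_x + P_y·(y/x)) and y* = (y/x)·x*.
Numerically y/x = 1.005249, so x* = 246/(4.8 + 4.75·1.005249) = 25.6921 and y* = 1.005249·25.6921 = 25.8269.

y* = 25.8269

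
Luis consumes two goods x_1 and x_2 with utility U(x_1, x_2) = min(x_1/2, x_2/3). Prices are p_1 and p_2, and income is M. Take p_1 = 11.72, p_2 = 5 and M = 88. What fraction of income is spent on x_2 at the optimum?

share on x_2 = 0.3902

Leontief preferences: the optimum is at the kink where x_1/2 = x_2/3, i.e. x_2 = (3/2)·x_1.
Budget: p_1·x_1 + p_2·(3/2)·x_1 = M, so (2·p_1 + 3·p_2)·x_1 = 2·M.
Demand: x_1*(p_1,p_2,M) = 2·M/(2·p_1 + 3·p_2), x_2* = 3·M/(2·p_1 + 3·p_2).
Here 2·11.72 + 3·5 = 38.44, giving x_1* = 4.5786 and x_2* = 6.8678.
Expenditure on x_2: 5·6.8678 = 34.3392; share = 0.3902.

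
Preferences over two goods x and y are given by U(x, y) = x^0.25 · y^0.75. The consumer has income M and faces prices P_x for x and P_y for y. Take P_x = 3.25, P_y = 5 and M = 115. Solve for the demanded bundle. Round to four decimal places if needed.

The MRS is (1/3)·y/x. Set MRS = P_x/P_y.
Rearranging, P_y·y = 3·P_x·x. Substituting into the budget gives P_x·x·(1 + 3) = M.
Demand: x*(P_x,P_y,M) = 0.25·M/P_x and y* = 0.75·M/P_y.
At P_x=3.25, P_y=5, M=115: x* = 0.25·115/3.25 = 8.8462, y* = 17.25.

x* = 8.8462, y* = 17.25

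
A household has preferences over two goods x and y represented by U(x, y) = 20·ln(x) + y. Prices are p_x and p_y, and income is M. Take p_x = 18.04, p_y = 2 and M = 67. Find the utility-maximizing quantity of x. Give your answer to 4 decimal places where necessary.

MU_x = 20/x, MU_y = 1. Tangency: 20/x = p_x/p_y.
So x*(p_x,p_y) = 20·p_y/p_x, independent of income; and y* = (M − 20·p_y)/p_y.
At the given prices: x* = 20·2/18.04 = 2.2173.

x* = 2.2173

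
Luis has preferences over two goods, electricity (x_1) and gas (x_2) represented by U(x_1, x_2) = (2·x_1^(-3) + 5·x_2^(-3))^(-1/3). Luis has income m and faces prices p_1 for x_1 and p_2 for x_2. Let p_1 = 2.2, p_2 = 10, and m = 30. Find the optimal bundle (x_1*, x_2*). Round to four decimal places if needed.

With the ratio pinned down, the budget gives x_1* = m/(p_1 + p_2·(x_2/x_1)) and x_2* = (x_2/x_1)·x_1*.
Numerically x_2/x_1 = 0.861174, so x_1* = 30/(2.2 + 10·0.861174) = 2.7748 and x_2* = 0.861174·2.7748 = 2.3896.

x_1* = 2.7748, x_2* = 2.3896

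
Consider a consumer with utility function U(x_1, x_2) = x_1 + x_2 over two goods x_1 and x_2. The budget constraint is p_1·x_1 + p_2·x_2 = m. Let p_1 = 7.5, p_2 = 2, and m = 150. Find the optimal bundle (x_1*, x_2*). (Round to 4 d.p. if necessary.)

x_1* = 0, x_2* = 75

x_2 gives more utility per dollar, so spend all income on x_2: x_2* = m/p_2, x_1* = 0.
Numerically: x_1* = 0, x_2* = 75.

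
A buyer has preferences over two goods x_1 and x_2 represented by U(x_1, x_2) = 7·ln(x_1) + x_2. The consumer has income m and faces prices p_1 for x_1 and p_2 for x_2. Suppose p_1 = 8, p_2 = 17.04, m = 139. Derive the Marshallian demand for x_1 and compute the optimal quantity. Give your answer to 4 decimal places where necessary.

Set MRS = p_1/p_2: (7/x_1)/1 = p_1/p_2.
So x_1*(p_1,p_2) = 7·p_2/p_1, independent of income; and x_2* = (m − 7·p_2)/p_2.
At the given prices: x_1* = 7·17.04/8 = 14.91.

x_1* = 14.91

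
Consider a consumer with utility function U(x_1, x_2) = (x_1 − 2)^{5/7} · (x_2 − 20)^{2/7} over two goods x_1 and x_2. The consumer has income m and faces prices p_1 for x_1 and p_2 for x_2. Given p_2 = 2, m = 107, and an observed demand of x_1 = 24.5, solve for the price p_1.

p_1 = 2

This is Cobb-Douglas in (x_1−2, x_2−20): tangency gives 5/7·p_2·(x_2−20) = 2/7·p_1·(x_1−2).
After buying the subsistence bundle (2, 20), a share 5/7 of the remaining income goes to x_1: x_1* = 2 + 5/7·(m − 2p_1 − 20p_2)/p_1.
Set x_1* = 24.5 in the demand function and solve for p_1: p_1 = 2.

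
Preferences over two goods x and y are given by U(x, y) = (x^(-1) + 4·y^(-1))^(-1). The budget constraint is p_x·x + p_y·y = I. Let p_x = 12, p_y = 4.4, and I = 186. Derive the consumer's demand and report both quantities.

With the ratio pinned down, the budget gives x* = I/(p_x + p_y·(y/x)) and y* = (y/x)·x*.
Numerically y/x = 3.302891, so x* = 186/(12 + 4.4·3.302891) = 7.0102 and y* = 3.302891·7.0102 = 23.154.

x* = 7.0102, y* = 23.154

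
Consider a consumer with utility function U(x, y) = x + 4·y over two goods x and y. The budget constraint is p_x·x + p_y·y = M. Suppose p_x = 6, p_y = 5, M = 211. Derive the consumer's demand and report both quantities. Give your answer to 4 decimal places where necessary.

x* = 0, y* = 42.2

Linear utility — the consumer picks whichever good has higher MU/price: 1/6 = 0.1667 vs 4/5 = 0.8.
y gives more utility per dollar, so spend all income on y: y* = M/p_y, x* = 0.
Numerically: x* = 0, y* = 42.2.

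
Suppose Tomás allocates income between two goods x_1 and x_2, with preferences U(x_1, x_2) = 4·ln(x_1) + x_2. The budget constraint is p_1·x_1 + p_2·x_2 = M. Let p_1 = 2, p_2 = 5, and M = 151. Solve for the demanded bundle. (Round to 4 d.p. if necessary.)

x_1* = 10, x_2* = 26.2

MU_x_1 = 4/x_1, MU_x_2 = 1. Tangency: 4/x_1 = p_1/p_2.
So x_1*(p_1,p_2) = 4·p_2/p_1, independent of income; and x_2* = (M − 4·p_2)/p_2.
At the given prices: x_1* = 4·5/2 = 10, and x_2* = 26.2.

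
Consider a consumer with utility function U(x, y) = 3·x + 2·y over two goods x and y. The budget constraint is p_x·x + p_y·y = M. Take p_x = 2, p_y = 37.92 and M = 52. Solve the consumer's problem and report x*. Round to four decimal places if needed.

x* = 26

Perfect substitutes: compare marginal utility per dollar. 3/p_x vs 2/p_y → 1.5 vs 0.0527.
x gives more utility per dollar, so spend all income on x: x* = M/p_x, y* = 0.
Numerically: x* = 26, y* = 0.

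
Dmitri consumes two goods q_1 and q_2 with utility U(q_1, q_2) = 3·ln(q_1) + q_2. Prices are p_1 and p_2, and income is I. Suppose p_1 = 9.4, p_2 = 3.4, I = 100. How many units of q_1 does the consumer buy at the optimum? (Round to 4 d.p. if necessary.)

q_1* = 1.0851

Set MRS = p_1/p_2: (3/q_1)/1 = p_1/p_2.
So q_1*(p_1,p_2) = 3·p_2/p_1, independent of income; and q_2* = (I − 3·p_2)/p_2.
At the given prices: q_1* = 3·3.4/9.4 = 1.0851.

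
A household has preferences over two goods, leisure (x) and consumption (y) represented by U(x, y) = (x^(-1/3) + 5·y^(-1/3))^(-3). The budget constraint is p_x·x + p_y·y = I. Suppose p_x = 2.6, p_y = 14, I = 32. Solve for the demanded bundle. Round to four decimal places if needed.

From the CES first-order condition, (1/5)·(y/x)^(4/3) = p_x/p_y.
Hence y/x = (5·p_x/p_y)^(1/(4/3)), i.e. raised to the 0.75 power.
Substitute y = (y/x)·x into the budget: x* = I/(p_x + p_y·(y/x)).
Numerically y/x = 0.945935, so x* = 32/(2.6 + 14·0.945935) = 2.0198 and y* = 0.945935·2.0198 = 1.9106.

x* = 2.0198, y* = 1.9106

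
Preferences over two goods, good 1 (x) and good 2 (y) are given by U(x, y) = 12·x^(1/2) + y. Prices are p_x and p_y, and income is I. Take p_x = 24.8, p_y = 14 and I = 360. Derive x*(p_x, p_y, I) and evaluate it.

x* = 11.4724

MU_x = 6/√x, MU_y = 1. Tangency: 6/√x = p_x/p_y.
Thus x* = (6·p_y/p_x)² — independent of I — with the rest of income spent on y.
Plugging in: x* = (6·14/24.8)² = 11.4724.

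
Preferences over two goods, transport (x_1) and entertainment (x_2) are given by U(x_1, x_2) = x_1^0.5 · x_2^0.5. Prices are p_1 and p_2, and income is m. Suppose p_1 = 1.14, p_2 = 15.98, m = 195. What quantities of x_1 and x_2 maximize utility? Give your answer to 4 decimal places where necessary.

Tangency: MRS = x_2/x_1 = p_1/p_2.
Rearranging, p_2·x_2 = p_1·x_1. Substituting into the budget gives p_1·x_1·(1 + 1) = m.
Demand: x_1*(p_1,p_2,m) = 0.5·m/p_1 and x_2* = 0.5·m/p_2.
At p_1=1.14, p_2=15.98, m=195: x_1* = 0.5·195/1.14 = 85.5263, x_2* = 6.1014.

x_1* = 85.5263, x_2* = 6.1014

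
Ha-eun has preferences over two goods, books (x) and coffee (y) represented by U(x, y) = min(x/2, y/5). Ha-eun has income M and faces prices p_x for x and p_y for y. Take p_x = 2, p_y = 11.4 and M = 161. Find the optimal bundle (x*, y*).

x* = 5.2787, y* = 13.1967

With perfect complements, no substitution: consume in ratio x:y = 2:5.
Budget: p_x·x + p_y·(5/2)·x = M, so (2·p_x + 5·p_y)·x = 2·M.
Demand: x*(p_x,p_y,M) = 2·M/(2·p_x + 5·p_y), y* = 5·M/(2·p_x + 5·p_y).
Here 2·2 + 5·11.4 = 61, giving x* = 5.2787 and y* = 13.1967.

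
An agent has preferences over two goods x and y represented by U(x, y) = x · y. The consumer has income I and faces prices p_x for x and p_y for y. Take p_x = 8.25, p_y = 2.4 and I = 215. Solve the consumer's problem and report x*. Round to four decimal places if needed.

The MRS is y/x. Set MRS = p_x/p_y.
So p_y·y = p_x·x; combined with the budget, a share 0.5 of income goes to x.
Demand: x*(p_x,p_y,I) = 0.5·I/p_x and y* = 0.5·I/p_y.
At p_x=8.25, p_y=2.4, I=215: x* = 0.5·215/8.25 = 13.0303.

x* = 13.0303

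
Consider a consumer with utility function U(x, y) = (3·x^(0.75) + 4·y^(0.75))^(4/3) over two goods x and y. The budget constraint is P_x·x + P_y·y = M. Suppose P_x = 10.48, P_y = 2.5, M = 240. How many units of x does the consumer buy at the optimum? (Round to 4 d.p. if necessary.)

x* = 0.0979

Numerically y/x = 975.978032, so x* = 240/(10.48 + 2.5·975.978032) = 0.0979.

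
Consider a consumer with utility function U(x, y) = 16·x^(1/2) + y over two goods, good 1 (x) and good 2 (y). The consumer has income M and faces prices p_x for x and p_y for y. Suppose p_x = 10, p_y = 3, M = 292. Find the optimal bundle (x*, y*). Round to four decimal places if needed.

x* = 5.76, y* = 78.1333

MU_x = 8/√x, MU_y = 1. Tangency: 8/√x = p_x/p_y.
Solve: √x = 8·p_y/p_x, so x*(p_x,p_y) = (8·p_y/p_x)², and y* = (M − p_x·x*)/p_y.
Plugging in: x* = (8·3/10)² = 5.76, y* = 78.1333.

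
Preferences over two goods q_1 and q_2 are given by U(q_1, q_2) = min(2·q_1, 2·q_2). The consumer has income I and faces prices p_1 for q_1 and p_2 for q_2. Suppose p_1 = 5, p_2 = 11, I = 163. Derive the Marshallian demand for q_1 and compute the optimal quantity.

With perfect complements, no substitution: consume in ratio q_1:q_2 = 2:2.
Budget: p_1·q_1 + p_2·q_1 = I, so (2·p_1 + 2·p_2)·q_1 = 2·I.
Demand: q_1*(p_1,p_2,I) = 2·I/(2·p_1 + 2·p_2), q_2* = 2·I/(2·p_1 + 2·p_2).
Here 2·5 + 2·11 = 32, giving q_1* = 10.1875.

q_1* = 10.1875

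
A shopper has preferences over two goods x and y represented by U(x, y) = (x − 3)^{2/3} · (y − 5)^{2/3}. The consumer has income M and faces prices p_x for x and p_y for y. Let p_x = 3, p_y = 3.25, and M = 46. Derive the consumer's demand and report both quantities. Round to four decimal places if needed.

This is Cobb-Douglas in (x−3, y−5): tangency gives 2/3·p_y·(y−5) = 2/3·p_x·(x−3).
After buying the subsistence bundle (3, 5), a share 0.5 of the remaining income goes to x: x* = 3 + 0.5·(M − 3p_x − 5p_y)/p_x.
Discretionary income = 46 − 3·3 − 5·3.25 = 20.75; x* = 3 + 0.5·20.75/3 = 6.4583; y* = 5 + 0.5·20.75/3.25 = 8.1923.

x* = 6.4583, y* = 8.1923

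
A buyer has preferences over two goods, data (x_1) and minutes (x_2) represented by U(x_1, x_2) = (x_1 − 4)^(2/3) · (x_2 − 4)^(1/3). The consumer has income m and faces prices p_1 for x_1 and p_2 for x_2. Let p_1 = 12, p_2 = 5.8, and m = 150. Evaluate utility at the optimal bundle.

V = 4.4275

MRS = 2·(x_2−4)/(x_1−4). Tangency with p_1/p_2 gives x_2−4 = (1/2)·(p_1/p_2)·(x_1−4).
After buying the subsistence bundle (4, 4), a share 2/3 of the remaining income goes to x_1: x_1* = 4 + 2/3·(m − 4p_1 − 4p_2)/p_1.
Discretionary income = 150 − 4·12 − 4·5.8 = 78.8; x_1* = 4 + 2/3·78.8/12 = 8.3778; x_2* = 4 + 1/3·78.8/5.8 = 8.5287.
Utility at the optimum: U(8.3778, 8.5287) = 4.4275.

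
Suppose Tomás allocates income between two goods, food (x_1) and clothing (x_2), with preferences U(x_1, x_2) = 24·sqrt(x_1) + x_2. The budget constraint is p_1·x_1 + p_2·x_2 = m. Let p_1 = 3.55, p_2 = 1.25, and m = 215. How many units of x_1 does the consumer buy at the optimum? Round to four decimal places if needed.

Set MRS = p_1/p_2: 12·x_1^(−1/2) = p_1/p_2.
Solve: √x_1 = 12·p_2/p_1, so x_1*(p_1,p_2) = (12·p_2/p_1)², and x_2* = (m − p_1·x_1*)/p_2.
Plugging in: x_1* = (12·1.25/3.55)² = 17.8536.

x_1* = 17.8536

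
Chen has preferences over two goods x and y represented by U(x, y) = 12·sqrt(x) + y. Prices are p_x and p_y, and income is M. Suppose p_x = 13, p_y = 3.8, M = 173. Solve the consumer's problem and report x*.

Utility is quasi-linear in y; the FOC for x is 6/√x = p_x/p_y.
Solve: √x = 6·p_y/p_x, so x*(p_x,p_y) = (6·p_y/p_x)², and y* = (M − p_x·x*)/p_y.
Plugging in: x* = (6·3.8/13)² = 3.076.

x* = 3.076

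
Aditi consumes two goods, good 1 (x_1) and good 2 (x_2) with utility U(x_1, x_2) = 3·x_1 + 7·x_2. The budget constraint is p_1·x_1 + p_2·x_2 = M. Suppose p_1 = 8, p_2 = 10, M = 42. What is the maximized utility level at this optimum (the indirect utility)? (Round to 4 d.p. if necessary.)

V = 29.4

Linear utility — the consumer picks whichever good has higher MU/price: 3/8 = 0.375 vs 7/10 = 0.7.
x_2 gives more utility per dollar, so spend all income on x_2: x_2* = M/p_2, x_1* = 0.
Numerically: x_1* = 0, x_2* = 4.2.
Utility at the optimum: U(0, 4.2) = 29.4.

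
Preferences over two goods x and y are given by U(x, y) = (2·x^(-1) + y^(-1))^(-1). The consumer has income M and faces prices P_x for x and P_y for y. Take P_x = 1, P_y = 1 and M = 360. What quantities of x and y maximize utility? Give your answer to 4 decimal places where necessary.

From the CES first-order condition, 2·(y/x)^(2) = P_x/P_y.
Hence y/x = ((1/2)·P_x/P_y)^(1/(2)), i.e. raised to the 0.5 power.
Substitute y = (y/x)·x into the budget: x* = M/(P_x + P_y·(y/x)).
Numerically y/x = 0.707107, so x* = 360/(1 + 1·0.707107) = 210.8831 and y* = 0.707107·210.8831 = 149.1169.

x* = 210.8831, y* = 149.1169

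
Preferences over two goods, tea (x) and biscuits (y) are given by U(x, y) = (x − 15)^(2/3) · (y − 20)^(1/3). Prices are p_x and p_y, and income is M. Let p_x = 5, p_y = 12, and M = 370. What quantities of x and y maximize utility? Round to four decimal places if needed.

x* = 22.3333, y* = 21.5278

Let x' = x−15, y' = y−20. MRS = 2·y'/x' = p_x/p_y.
After buying the subsistence bundle (15, 20), a share 2/3 of the remaining income goes to x: x* = 15 + 2/3·(M − 15p_x − 20p_y)/p_x.
Discretionary income = 370 − 15·5 − 20·12 = 55; x* = 15 + 2/3·55/5 = 22.3333; y* = 20 + 1/3·55/12 = 21.5278.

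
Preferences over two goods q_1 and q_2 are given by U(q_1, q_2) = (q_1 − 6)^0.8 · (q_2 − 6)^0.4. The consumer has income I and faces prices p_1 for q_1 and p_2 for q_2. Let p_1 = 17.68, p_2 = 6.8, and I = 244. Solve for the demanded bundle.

Discretionary income = 244 − 6·17.68 − 6·6.8 = 97.12; q_1* = 6 + 2/3·97.12/17.68 = 9.6621; q_2* = 6 + 1/3·97.12/6.8 = 10.7608.

q_1* = 9.6621, q_2* = 10.7608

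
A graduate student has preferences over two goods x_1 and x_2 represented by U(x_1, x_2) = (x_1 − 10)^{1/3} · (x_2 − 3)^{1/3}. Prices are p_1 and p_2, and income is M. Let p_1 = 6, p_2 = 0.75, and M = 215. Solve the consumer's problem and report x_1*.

x_1* = 22.7292

Let x_1' = x_1−10, x_2' = x_2−3. MRS = x_2'/x_1' = p_1/p_2.
After buying the subsistence bundle (10, 3), a share 0.5 of the remaining income goes to x_1: x_1* = 10 + 0.5·(M − 10p_1 − 3p_2)/p_1.
Discretionary income = 215 − 10·6 − 3·0.75 = 152.75; x_1* = 10 + 0.5·152.75/6 = 22.7292.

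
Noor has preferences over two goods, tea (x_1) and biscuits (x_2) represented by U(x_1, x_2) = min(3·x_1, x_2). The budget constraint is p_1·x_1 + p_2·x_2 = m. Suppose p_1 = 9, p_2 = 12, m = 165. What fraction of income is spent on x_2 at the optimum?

share on x_2 = 0.8

With perfect complements, no substitution: consume in ratio x_1:x_2 = 1:3.
Budget: p_1·x_1 + p_2·3·x_1 = m, so (p_1 + 3·p_2)·x_1 = m.
Demand: x_1*(p_1,p_2,m) = m/(p_1 + 3·p_2), x_2* = 3·m/(p_1 + 3·p_2).
Here 9 + 3·12 = 45, giving x_1* = 3.6667 and x_2* = 11.
Expenditure on x_2: 12·11 = 132; share = 0.8.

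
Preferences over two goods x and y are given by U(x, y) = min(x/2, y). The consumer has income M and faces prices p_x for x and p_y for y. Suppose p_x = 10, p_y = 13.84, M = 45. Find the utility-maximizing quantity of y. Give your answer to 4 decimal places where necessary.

Leontief preferences: the optimum is at the kink where x/2 = y/1, i.e. y = (1/2)·x.
Budget: p_x·x + p_y·(1/2)·x = M, so (2·p_x + p_y)·x = 2·M.
Demand: x*(p_x,p_y,M) = 2·M/(2·p_x + p_y), y* = M/(2·p_x + p_y).
Here 2·10 + 13.84 = 33.84, giving y* = 1.3298.

y* = 1.3298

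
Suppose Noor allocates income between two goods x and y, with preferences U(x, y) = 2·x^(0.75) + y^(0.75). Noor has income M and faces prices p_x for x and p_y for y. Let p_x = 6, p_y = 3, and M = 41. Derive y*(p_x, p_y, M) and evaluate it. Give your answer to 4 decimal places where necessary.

MRS = MU_x/MU_y = 2·(y/x)^(0.25). Set equal to p_x/p_y.
Solve for the ratio: y/x = [(1/2)·p_x/p_y]^(4).
With the ratio pinned down, the budget gives x* = M/(p_x + p_y·(y/x)) and y* = (y/x)·x*.
Numerically y/x = 1, so x* = 41/(6 + 3·1) = 4.5556 and y* = 1·4.5556 = 4.5556.

y* = 4.5556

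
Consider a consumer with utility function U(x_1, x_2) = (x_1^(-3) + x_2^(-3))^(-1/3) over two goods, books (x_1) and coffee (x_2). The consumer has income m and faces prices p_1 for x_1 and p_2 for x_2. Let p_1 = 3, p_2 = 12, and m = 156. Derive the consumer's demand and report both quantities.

From the CES first-order condition, (x_2/x_1)^(4) = p_1/p_2.
Hence x_2/x_1 = (p_1/p_2)^(1/(4)), i.e. raised to the 0.25 power.
Substitute x_2 = (x_2/x_1)·x_1 into the budget: x_1* = m/(p_1 + p_2·(x_2/x_1)).
Numerically x_2/x_1 = 0.707107, so x_1* = 156/(3 + 12·0.707107) = 13.5826 and x_2* = 0.707107·13.5826 = 9.6043.

x_1* = 13.5826, x_2* = 9.6043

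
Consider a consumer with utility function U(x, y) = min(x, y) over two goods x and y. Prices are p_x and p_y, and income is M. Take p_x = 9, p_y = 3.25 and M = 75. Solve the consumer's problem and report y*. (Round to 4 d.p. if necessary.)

With perfect complements, no substitution: consume in ratio x:y = 1:1.
Budget: p_x·x + p_y·x = M, so (p_x + p_y)·x = M.
Demand: x*(p_x,p_y,M) = M/(p_x + p_y), y* = M/(p_x + p_y).
Here 9 + 3.25 = 12.25, giving y* = 6.1224.

y* = 6.1224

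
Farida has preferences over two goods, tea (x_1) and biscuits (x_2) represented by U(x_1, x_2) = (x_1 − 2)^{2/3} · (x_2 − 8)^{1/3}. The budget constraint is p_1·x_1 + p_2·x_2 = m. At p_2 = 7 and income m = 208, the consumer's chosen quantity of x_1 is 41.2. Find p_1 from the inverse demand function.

p_1 = 2.5

This is Cobb-Douglas in (x_1−2, x_2−8): tangency gives 2/3·p_2·(x_2−8) = 1/3·p_1·(x_1−2).
Substituting into the budget: x_1* = 2 + 2/3·(m − 2·p_1 − 8·p_2)/p_1, and x_2* = 8 + 1/3·(…)/p_2.
Set x_1* = 41.2 in the demand function and solve for p_1: p_1 = 2.5.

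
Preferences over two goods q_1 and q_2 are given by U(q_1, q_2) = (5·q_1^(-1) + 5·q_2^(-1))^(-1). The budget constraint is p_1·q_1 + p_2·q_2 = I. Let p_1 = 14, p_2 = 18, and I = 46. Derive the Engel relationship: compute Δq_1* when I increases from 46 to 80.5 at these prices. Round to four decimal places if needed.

Δq_1* = 1.1548

MRS = MU_q_1/MU_q_2 = (q_2/q_1)^(2). Set equal to p_1/p_2.
Hence q_2/q_1 = (p_1/p_2)^(1/(2)), i.e. raised to the 0.5 power.
Substitute q_2 = (q_2/q_1)·q_1 into the budget: q_1* = I/(p_1 + p_2·(q_2/q_1)).
Numerically q_2/q_1 = 0.881917, so q_1* = 46/(14 + 18·0.881917) = 1.5398.
At I' = 80.5: q_1* = 2.6946. Change: 2.6946 − 1.5398 = 1.1548.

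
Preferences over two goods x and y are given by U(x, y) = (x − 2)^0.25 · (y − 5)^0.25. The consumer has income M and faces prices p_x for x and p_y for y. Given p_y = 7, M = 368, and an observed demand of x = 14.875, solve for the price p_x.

p_x = 12

This is Cobb-Douglas in (x−2, y−5): tangency gives 0.25·p_y·(y−5) = 0.25·p_x·(x−2).
Substituting into the budget: x* = 2 + 0.5·(M − 2·p_x − 5·p_y)/p_x, and y* = 5 + 0.5·(…)/p_y.
Set x* = 14.875 in the demand function and solve for p_x: p_x = 12.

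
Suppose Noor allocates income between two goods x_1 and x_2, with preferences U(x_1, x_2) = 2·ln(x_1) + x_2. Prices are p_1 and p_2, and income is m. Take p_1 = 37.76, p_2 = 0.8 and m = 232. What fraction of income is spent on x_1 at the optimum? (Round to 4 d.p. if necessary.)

share on x_1 = 0.0069

At the given prices: x_1* = 2·0.8/37.76 = 0.0424, and x_2* = 288.
Expenditure on x_1: 37.76·0.0424 = 1.6; share = 0.0069.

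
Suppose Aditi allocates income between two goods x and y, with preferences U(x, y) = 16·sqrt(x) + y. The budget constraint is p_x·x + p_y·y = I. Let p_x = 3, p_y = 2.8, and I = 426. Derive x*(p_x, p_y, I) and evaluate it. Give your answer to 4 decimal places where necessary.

Set MRS = p_x/p_y: 8·x^(−1/2) = p_x/p_y.
Solve: √x = 8·p_y/p_x, so x*(p_x,p_y) = (8·p_y/p_x)², and y* = (I − p_x·x*)/p_y.
Plugging in: x* = (8·2.8/3)² = 55.7511.

x* = 55.7511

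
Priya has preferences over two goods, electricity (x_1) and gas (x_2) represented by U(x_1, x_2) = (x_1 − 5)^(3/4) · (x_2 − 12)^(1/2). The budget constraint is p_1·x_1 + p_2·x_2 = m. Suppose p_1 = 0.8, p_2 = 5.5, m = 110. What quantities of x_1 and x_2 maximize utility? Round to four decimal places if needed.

MRS = (3/2)·(x_2−12)/(x_1−5). Tangency with p_1/p_2 gives x_2−12 = (2/3)·(p_1/p_2)·(x_1−5).
After buying the subsistence bundle (5, 12), a share 0.6 of the remaining income goes to x_1: x_1* = 5 + 0.6·(m − 5p_1 − 12p_2)/p_1.
Discretionary income = 110 − 5·0.8 − 12·5.5 = 40; x_1* = 5 + 0.6·40/0.8 = 35; x_2* = 12 + 0.4·40/5.5 = 14.9091.

x_1* = 35, x_2* = 14.9091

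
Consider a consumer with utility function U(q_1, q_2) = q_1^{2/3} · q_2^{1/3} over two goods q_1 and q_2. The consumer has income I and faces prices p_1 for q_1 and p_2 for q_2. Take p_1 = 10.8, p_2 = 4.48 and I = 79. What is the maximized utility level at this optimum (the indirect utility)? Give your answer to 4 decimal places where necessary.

V = 5.1898

Demand: q_1*(p_1,p_2,I) = 2/3·I/p_1 and q_2* = 1/3·I/p_2.
At p_1=10.8, p_2=4.48, I=79: q_1* = 2/3·79/10.8 = 4.8765, q_2* = 5.878.
Utility at the optimum: U(4.8765, 5.878) = 5.1898.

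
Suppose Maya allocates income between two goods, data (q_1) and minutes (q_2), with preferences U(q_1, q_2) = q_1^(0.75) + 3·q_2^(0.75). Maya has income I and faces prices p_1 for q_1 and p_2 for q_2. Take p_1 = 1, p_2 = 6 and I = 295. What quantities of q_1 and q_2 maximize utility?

MU_q_1 ∝ q_1^(-0.25), MU_q_2 ∝ 3·q_2^(-0.25), so MRS = (1/3)·(q_2/q_1)^(0.25) = p_1/p_2.
Hence q_2/q_1 = (3·p_1/p_2)^(1/(0.25)), i.e. raised to the 4 power.
Substitute q_2 = (q_2/q_1)·q_1 into the budget: q_1* = I/(p_1 + p_2·(q_2/q_1)).
Numerically q_2/q_1 = 0.0625, so q_1* = 295/(1 + 6·0.0625) = 214.5455 and q_2* = 0.0625·214.5455 = 13.4091.

q_1* = 214.5455, q_2* = 13.4091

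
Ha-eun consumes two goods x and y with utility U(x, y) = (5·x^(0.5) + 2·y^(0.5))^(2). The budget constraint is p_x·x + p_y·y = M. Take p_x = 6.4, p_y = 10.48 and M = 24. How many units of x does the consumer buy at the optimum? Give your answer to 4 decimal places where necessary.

x* = 3.4162

MU_x ∝ 5·x^(-0.5), MU_y ∝ 2·y^(-0.5), so MRS = (5/2)·(y/x)^(0.5) = p_x/p_y.
Hence y/x = ((2/5)·p_x/p_y)^(1/(0.5)), i.e. raised to the 2 power.
With the ratio pinned down, the budget gives x* = M/(p_x + p_y·(y/x)) and y* = (y/x)·x*.
Numerically y/x = 0.05967, so x* = 24/(6.4 + 10.48·0.05967) = 3.4162.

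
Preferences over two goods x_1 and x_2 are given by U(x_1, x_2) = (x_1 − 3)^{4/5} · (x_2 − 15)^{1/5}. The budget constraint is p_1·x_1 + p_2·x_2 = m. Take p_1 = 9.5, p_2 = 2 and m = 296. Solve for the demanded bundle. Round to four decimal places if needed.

x_1* = 23, x_2* = 38.75

Let x_1' = x_1−3, x_2' = x_2−15. MRS = 4·x_2'/x_1' = p_1/p_2.
Substituting into the budget: x_1* = 3 + 0.8·(m − 3·p_1 − 15·p_2)/p_1, and x_2* = 15 + 0.2·(…)/p_2.
Discretionary income = 296 − 3·9.5 − 15·2 = 237.5; x_1* = 3 + 0.8·237.5/9.5 = 23; x_2* = 15 + 0.2·237.5/2 = 38.75.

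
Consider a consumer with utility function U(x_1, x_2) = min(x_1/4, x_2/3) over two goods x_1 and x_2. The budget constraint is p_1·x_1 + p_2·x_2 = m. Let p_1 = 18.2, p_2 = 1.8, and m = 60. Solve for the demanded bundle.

x_1* = 3.0691, x_2* = 2.3018

Demand: x_1*(p_1,p_2,m) = 4·m/(4·p_1 + 3·p_2), x_2* = 3·m/(4·p_1 + 3·p_2).
Here 4·18.2 + 3·1.8 = 78.2, giving x_1* = 3.0691 and x_2* = 2.3018.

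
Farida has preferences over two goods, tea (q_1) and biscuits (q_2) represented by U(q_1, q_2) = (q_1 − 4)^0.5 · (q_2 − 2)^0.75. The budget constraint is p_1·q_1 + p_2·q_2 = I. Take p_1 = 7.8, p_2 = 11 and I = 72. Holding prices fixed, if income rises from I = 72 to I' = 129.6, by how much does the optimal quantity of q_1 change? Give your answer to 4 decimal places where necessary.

Δq_1* = 2.9538

Let q_1' = q_1−4, q_2' = q_2−2. MRS = (2/3)·q_2'/q_1' = p_1/p_2.
Substituting into the budget: q_1* = 4 + 0.4·(I − 4·p_1 − 2·p_2)/p_1, and q_2* = 2 + 0.6·(…)/p_2.
Discretionary income = 72 − 4·7.8 − 2·11 = 18.8; q_1* = 4 + 0.4·18.8/7.8 = 4.9641.
At I' = 129.6: q_1* = 7.9179. Change: 7.9179 − 4.9641 = 2.9538.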